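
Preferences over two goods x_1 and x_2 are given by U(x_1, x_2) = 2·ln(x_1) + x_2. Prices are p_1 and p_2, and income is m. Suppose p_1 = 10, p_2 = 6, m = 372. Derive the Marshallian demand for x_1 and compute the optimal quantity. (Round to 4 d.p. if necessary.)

x_1* = 1.2

MU_x_1 = 2/x_1, MU_x_2 = 1. Tangency: 2/x_1 = p_1/p_2.
So x_1*(p_1,p_2) = 2·p_2/p_1, independent of income; and x_2* = (m − 2·p_2)/p_2.
At the given prices: x_1* = 2·6/10 = 1.2.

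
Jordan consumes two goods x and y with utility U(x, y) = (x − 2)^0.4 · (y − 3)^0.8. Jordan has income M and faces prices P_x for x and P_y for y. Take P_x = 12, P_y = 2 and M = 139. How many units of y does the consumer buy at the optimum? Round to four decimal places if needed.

This is Cobb-Douglas in (x−2, y−3): tangency gives 0.4·P_y·(y−3) = 0.8·P_x·(x−2).
After buying the subsistence bundle (2, 3), a share 1/3 of the remaining income goes to x: x* = 2 + 1/3·(M − 2P_x − 3P_y)/P_x.
Discretionary income = 139 − 2·12 − 3·2 = 109; y* = 3 + 2/3·109/2 = 39.3333.

y* = 39.3333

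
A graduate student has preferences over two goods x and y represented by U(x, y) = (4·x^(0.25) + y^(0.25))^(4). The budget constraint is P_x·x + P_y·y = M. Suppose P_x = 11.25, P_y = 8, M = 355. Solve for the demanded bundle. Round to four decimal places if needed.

x* = 26.8228, y* = 6.6554

MRS = MU_x/MU_y = 4·(y/x)^(0.75). Set equal to P_x/P_y.
Solve for the ratio: y/x = [(1/4)·P_x/P_y]^(4/3).
Substitute y = (y/x)·x into the budget: x* = M/(P_x + P_y·(y/x)).
Numerically y/x = 0.248125, so x* = 355/(11.25 + 8·0.248125) = 26.8228 and y* = 0.248125·26.8228 = 6.6554.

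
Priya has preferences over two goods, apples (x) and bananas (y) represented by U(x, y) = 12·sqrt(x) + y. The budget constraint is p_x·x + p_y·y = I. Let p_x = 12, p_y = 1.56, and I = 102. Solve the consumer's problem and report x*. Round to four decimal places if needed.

x* = 0.6084

Utility is quasi-linear in y; the FOC for x is 6/√x = p_x/p_y.
Thus x* = (6·p_y/p_x)² — independent of I — with the rest of income spent on y.
Plugging in: x* = (6·1.56/12)² = 0.6084.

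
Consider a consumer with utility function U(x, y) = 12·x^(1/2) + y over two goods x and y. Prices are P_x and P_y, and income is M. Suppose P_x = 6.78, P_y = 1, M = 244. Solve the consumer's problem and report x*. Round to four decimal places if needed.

Thus x* = (6·P_y/P_x)² — independent of M — with the rest of income spent on y.
Plugging in: x* = (6·1/6.78)² = 0.7831.

x* = 0.7831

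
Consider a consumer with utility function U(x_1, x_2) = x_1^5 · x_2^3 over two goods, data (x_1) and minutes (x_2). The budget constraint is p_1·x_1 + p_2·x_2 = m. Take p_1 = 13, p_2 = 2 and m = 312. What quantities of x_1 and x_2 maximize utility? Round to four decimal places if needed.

x_1* = 15, x_2* = 58.5

At p_1=13, p_2=2, m=312: x_1* = 0.625·312/13 = 15, x_2* = 58.5.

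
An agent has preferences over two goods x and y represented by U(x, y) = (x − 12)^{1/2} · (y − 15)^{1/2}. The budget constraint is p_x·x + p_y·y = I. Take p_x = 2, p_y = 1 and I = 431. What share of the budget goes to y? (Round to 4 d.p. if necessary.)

share on y = 0.4896

After buying the subsistence bundle (12, 15), a share 0.5 of the remaining income goes to x: x* = 12 + 0.5·(I − 12p_x − 15p_y)/p_x.
Discretionary income = 431 − 12·2 − 15·1 = 392; x* = 12 + 0.5·392/2 = 110; y* = 15 + 0.5·392/1 = 211.
Expenditure on y: 1·211 = 211; share = 0.4896.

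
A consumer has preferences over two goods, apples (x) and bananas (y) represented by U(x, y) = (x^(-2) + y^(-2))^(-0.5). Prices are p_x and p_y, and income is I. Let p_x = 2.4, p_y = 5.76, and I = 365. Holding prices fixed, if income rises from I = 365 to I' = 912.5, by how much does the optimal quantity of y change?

Substitute y = (y/x)·x into the budget: x* = I/(p_x + p_y·(y/x)).
Numerically y/x = 0.746901, so x* = 365/(2.4 + 5.76·0.746901) = 54.4601 and y* = 0.746901·54.4601 = 40.6763.
At I' = 912.5: y* = 101.6908. Change: 101.6908 − 40.6763 = 61.0145.

Δy* = 61.0145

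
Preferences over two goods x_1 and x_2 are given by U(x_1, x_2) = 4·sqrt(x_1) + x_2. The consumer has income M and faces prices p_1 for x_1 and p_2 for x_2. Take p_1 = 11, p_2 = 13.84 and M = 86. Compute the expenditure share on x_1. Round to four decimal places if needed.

share on x_1 = 0.8099

MU_x_1 = 2/√x_1, MU_x_2 = 1. Tangency: 2/√x_1 = p_1/p_2.
Solve: √x_1 = 2·p_2/p_1, so x_1*(p_1,p_2) = (2·p_2/p_1)², and x_2* = (M − p_1·x_1*)/p_2.
Plugging in: x_1* = (2·13.84/11)² = 6.3321, x_2* = 1.1811.
Expenditure on x_1: 11·6.3321 = 69.6529; share = 0.8099.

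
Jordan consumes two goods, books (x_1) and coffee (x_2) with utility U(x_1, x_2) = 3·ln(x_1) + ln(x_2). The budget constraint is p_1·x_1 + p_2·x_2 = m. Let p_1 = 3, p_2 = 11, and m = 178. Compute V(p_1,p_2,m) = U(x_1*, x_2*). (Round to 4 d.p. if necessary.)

V = 12.7841

The MRS is 3·x_2/x_1. Set MRS = p_1/p_2.
Rearranging, p_2·x_2 = (1/3)·p_1·x_1. Substituting into the budget gives p_1·x_1·(1 + (1/3)) = m.
Demand: x_1*(p_1,p_2,m) = 0.75·m/p_1 and x_2* = 0.25·m/p_2.
At p_1=3, p_2=11, m=178: x_1* = 0.75·178/3 = 44.5, x_2* = 4.0455.
Utility at the optimum: U(44.5, 4.0455) = 12.7841.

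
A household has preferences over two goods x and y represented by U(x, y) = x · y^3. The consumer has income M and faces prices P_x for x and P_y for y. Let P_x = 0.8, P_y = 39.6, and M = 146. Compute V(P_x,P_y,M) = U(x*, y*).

V = 964.6276

The MRS is (1/3)·y/x. Set MRS = P_x/P_y.
Rearranging, P_y·y = 3·P_x·x. Substituting into the budget gives P_x·x·(1 + 3) = M.
Demand: x*(P_x,P_y,M) = 0.25·M/P_x and y* = 0.75·M/P_y.
At P_x=0.8, P_y=39.6, M=146: x* = 0.25·146/0.8 = 45.625, y* = 2.7652.
Utility at the optimum: U(45.625, 2.7652) = 964.6276.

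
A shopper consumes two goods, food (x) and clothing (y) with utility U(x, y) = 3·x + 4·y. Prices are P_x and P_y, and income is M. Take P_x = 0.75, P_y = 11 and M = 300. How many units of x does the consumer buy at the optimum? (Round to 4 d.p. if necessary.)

x* = 400

Linear utility — the consumer picks whichever good has higher MU/price: 3/0.75 = 4 vs 4/11 = 0.3636.
x gives more utility per dollar, so spend all income on x: x* = M/P_x, y* = 0.
Numerically: x* = 400, y* = 0.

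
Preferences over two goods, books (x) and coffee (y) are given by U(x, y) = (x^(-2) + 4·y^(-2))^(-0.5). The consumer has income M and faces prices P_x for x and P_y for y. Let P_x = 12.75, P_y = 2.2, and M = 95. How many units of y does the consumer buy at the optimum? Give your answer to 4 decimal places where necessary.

MU_x ∝ x^(-3), MU_y ∝ 4·y^(-3), so MRS = (1/4)·(y/x)^(3) = P_x/P_y.
Solve for the ratio: y/x = [4·P_x/P_y]^(1/3).
With the ratio pinned down, the budget gives x* = M/(P_x + P_y·(y/x)) and y* = (y/x)·x*.
Numerically y/x = 2.851341, so x* = 95/(12.75 + 2.2·2.851341) = 4.994 and y* = 2.851341·4.994 = 14.2395.

y* = 14.2395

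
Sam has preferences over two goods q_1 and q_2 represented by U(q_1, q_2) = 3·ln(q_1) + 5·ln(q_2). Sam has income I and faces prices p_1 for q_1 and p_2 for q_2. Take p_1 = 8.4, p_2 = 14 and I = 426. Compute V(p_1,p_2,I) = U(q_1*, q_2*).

V = 23.563

The MRS is (3/5)·q_2/q_1. Set MRS = p_1/p_2.
So 3·p_2·q_2 = 5·p_1·q_1; combined with the budget, a share 0.375 of income goes to q_1.
Demand: q_1*(p_1,p_2,I) = 0.375·I/p_1 and q_2* = 0.625·I/p_2.
At p_1=8.4, p_2=14, I=426: q_1* = 0.375·426/8.4 = 19.0179, q_2* = 19.0179.
Utility at the optimum: U(19.0179, 19.0179) = 23.563.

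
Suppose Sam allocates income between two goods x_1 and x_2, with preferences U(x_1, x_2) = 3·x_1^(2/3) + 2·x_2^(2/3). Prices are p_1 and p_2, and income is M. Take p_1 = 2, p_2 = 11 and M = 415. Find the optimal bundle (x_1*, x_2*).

MU_x_1 ∝ 3·x_1^(-1/3), MU_x_2 ∝ 2·x_2^(-1/3), so MRS = (3/2)·(x_2/x_1)^(1/3) = p_1/p_2.
Solve for the ratio: x_2/x_1 = [(2/3)·p_1/p_2]^(3).
Substitute x_2 = (x_2/x_1)·x_1 into the budget: x_1* = M/(p_1 + p_2·(x_2/x_1)).
Numerically x_2/x_1 = 0.001781, so x_1* = 415/(2 + 11·0.001781) = 205.4873 and x_2* = 0.001781·205.4873 = 0.366.

x_1* = 205.4873, x_2* = 0.366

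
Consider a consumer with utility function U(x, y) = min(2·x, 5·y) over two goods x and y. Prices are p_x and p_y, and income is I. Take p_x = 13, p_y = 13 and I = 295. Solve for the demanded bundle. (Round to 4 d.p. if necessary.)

x* = 16.2088, y* = 6.4835

With perfect complements, no substitution: consume in ratio x:y = 5:2.
Budget: p_x·x + p_y·(2/5)·x = I, so (5·p_x + 2·p_y)·x = 5·I.
Demand: x*(p_x,p_y,I) = 5·I/(5·p_x + 2·p_y), y* = 2·I/(5·p_x + 2·p_y).
Here 5·13 + 2·13 = 91, giving x* = 16.2088 and y* = 6.4835.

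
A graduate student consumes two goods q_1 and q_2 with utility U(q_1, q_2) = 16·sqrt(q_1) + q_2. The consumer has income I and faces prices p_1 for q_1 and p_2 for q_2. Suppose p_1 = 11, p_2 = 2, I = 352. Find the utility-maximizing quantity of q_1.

MU_q_1 = 8/√q_1, MU_q_2 = 1. Tangency: 8/√q_1 = p_1/p_2.
Thus q_1* = (8·p_2/p_1)² — independent of I — with the rest of income spent on q_2.
Plugging in: q_1* = (8·2/11)² = 2.1157.

q_1* = 2.1157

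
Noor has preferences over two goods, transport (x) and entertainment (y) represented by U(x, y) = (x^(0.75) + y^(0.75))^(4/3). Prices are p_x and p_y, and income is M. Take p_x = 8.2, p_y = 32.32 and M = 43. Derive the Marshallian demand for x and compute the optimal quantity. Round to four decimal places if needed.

From the CES first-order condition, (y/x)^(0.25) = p_x/p_y.
Solve for the ratio: y/x = [p_x/p_y]^(4).
Substitute y = (y/x)·x into the budget: x* = M/(p_x + p_y·(y/x)).
Numerically y/x = 0.004144, so x* = 43/(8.2 + 32.32·0.004144) = 5.1596.

x* = 5.1596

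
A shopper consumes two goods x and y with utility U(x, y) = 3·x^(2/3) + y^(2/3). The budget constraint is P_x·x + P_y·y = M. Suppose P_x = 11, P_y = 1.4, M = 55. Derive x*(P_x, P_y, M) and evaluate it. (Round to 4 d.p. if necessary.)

From the CES first-order condition, 3·(y/x)^(1/3) = P_x/P_y.
Solve for the ratio: y/x = [(1/3)·P_x/P_y]^(3).
Substitute y = (y/x)·x into the budget: x* = M/(P_x + P_y·(y/x)).
Numerically y/x = 17.965123, so x* = 55/(11 + 1.4·17.965123) = 1.5214.

x* = 1.5214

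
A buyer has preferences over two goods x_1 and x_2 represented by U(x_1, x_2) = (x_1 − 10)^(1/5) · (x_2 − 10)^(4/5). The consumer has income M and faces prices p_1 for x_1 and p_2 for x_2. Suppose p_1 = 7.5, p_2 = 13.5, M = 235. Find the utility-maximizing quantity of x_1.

MRS = (1/4)·(x_2−10)/(x_1−10). Tangency with p_1/p_2 gives x_2−10 = 4·(p_1/p_2)·(x_1−10).
After buying the subsistence bundle (10, 10), a share 0.2 of the remaining income goes to x_1: x_1* = 10 + 0.2·(M − 10p_1 − 10p_2)/p_1.
Discretionary income = 235 − 10·7.5 − 10·13.5 = 25; x_1* = 10 + 0.2·25/7.5 = 10.6667.

x_1* = 10.6667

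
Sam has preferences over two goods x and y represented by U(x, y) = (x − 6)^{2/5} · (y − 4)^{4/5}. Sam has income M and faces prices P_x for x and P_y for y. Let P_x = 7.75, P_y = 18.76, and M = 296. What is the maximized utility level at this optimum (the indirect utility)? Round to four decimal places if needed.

V = 9.6384

Let x' = x−6, y' = y−4. MRS = (1/2)·y'/x' = P_x/P_y.
Substituting into the budget: x* = 6 + 1/3·(M − 6·P_x − 4·P_y)/P_x, and y* = 4 + 2/3·(…)/P_y.
Discretionary income = 296 − 6·7.75 − 4·18.76 = 174.46; x* = 6 + 1/3·174.46/7.75 = 13.5037; y* = 4 + 2/3·174.46/18.76 = 10.1997.
Utility at the optimum: U(13.5037, 10.1997) = 9.6384.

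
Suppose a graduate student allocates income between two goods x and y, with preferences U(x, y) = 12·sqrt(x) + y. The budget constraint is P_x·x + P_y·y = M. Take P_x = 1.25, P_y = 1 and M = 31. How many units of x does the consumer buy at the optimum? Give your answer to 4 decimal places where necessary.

MU_x = 6/√x, MU_y = 1. Tangency: 6/√x = P_x/P_y.
Thus x* = (6·P_y/P_x)² — independent of M — with the rest of income spent on y.
Plugging in: x* = (6·1/1.25)² = 23.04.

x* = 23.04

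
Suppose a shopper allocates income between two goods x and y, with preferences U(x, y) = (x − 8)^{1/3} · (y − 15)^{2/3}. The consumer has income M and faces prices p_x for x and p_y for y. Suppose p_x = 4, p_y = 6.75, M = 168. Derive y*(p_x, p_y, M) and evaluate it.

y* = 18.4321

MRS = (1/2)·(y−15)/(x−8). Tangency with p_x/p_y gives y−15 = 2·(p_x/p_y)·(x−8).
After buying the subsistence bundle (8, 15), a share 1/3 of the remaining income goes to x: x* = 8 + 1/3·(M − 8p_x − 15p_y)/p_x.
Discretionary income = 168 − 8·4 − 15·6.75 = 34.75; y* = 15 + 2/3·34.75/6.75 = 18.4321.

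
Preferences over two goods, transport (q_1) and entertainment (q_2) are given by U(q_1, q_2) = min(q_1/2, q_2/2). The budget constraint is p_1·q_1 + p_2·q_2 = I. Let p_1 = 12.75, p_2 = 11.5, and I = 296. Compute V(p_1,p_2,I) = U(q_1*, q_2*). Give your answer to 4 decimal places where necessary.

Leontief preferences: the optimum is at the kink where q_1/2 = q_2/2, i.e. q_2 = q_1.
Budget: p_1·q_1 + p_2·q_1 = I, so (2·p_1 + 2·p_2)·q_1 = 2·I.
Demand: q_1*(p_1,p_2,I) = 2·I/(2·p_1 + 2·p_2), q_2* = 2·I/(2·p_1 + 2·p_2).
Here 2·12.75 + 2·11.5 = 48.5, giving q_1* = 12.2062 and q_2* = 12.2062.
Utility at the optimum: U(12.2062, 12.2062) = 6.1031.

V = 6.1031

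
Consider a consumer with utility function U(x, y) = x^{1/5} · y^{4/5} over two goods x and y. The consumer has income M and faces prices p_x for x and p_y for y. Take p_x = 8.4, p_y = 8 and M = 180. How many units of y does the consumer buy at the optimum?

Tangency: MRS = (1/4)·y/x = p_x/p_y.
Rearranging, p_y·y = 4·p_x·x. Substituting into the budget gives p_x·x·(1 + 4) = M.
Demand: x*(p_x,p_y,M) = 0.2·M/p_x and y* = 0.8·M/p_y.
At p_x=8.4, p_y=8, M=180: y* = 0.8·180/8 = 18.

y* = 18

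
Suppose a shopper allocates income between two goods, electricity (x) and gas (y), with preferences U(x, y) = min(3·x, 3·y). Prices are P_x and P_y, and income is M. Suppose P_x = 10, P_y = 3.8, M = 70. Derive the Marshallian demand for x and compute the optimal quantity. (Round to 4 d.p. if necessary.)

x* = 5.0725

With perfect complements, no substitution: consume in ratio x:y = 3:3.
Budget: P_x·x + P_y·x = M, so (3·P_x + 3·P_y)·x = 3·M.
Demand: x*(P_x,P_y,M) = 3·M/(3·P_x + 3·P_y), y* = 3·M/(3·P_x + 3·P_y).
Here 3·10 + 3·3.8 = 41.4, giving x* = 5.0725.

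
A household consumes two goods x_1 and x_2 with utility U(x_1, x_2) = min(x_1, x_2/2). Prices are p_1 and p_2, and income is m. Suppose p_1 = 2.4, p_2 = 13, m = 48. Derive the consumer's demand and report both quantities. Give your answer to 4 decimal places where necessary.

Demand: x_1*(p_1,p_2,m) = m/(p_1 + 2·p_2), x_2* = 2·m/(p_1 + 2·p_2).
Here 2.4 + 2·13 = 28.4, giving x_1* = 1.6901 and x_2* = 3.3803.

x_1* = 1.6901, x_2* = 3.3803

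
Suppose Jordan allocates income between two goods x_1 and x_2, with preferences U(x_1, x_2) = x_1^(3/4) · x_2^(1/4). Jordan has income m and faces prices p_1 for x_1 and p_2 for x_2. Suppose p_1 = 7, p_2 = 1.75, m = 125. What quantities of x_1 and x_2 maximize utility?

x_1* = 13.3929, x_2* = 17.8571

The MRS is 3·x_2/x_1. Set MRS = p_1/p_2.
So 0.75·p_2·x_2 = 0.25·p_1·x_1; combined with the budget, a share 0.75 of income goes to x_1.
Demand: x_1*(p_1,p_2,m) = 0.75·m/p_1 and x_2* = 0.25·m/p_2.
At p_1=7, p_2=1.75, m=125: x_1* = 0.75·125/7 = 13.3929, x_2* = 17.8571.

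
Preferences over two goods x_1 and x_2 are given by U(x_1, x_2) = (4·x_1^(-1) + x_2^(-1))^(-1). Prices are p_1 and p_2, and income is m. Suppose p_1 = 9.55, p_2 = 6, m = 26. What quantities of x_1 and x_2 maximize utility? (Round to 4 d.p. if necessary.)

From the CES first-order condition, 4·(x_2/x_1)^(2) = p_1/p_2.
Hence x_2/x_1 = ((1/4)·p_1/p_2)^(1/(2)), i.e. raised to the 0.5 power.
Substitute x_2 = (x_2/x_1)·x_1 into the budget: x_1* = m/(p_1 + p_2·(x_2/x_1)).
Numerically x_2/x_1 = 0.630806, so x_1* = 26/(9.55 + 6·0.630806) = 1.9498 and x_2* = 0.630806·1.9498 = 1.2299.

x_1* = 1.9498, x_2* = 1.2299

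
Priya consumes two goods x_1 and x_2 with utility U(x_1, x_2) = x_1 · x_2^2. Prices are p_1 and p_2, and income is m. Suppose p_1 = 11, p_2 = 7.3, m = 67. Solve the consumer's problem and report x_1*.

x_1* = 2.0303

MU_x_1/MU_x_2 = (x_2)/(2·x_1); tangency sets this equal to p_1/p_2.
Rearranging, p_2·x_2 = 2·p_1·x_1. Substituting into the budget gives p_1·x_1·(1 + 2) = m.
Demand: x_1*(p_1,p_2,m) = 1/3·m/p_1 and x_2* = 2/3·m/p_2.
At p_1=11, p_2=7.3, m=67: x_1* = 1/3·67/11 = 2.0303.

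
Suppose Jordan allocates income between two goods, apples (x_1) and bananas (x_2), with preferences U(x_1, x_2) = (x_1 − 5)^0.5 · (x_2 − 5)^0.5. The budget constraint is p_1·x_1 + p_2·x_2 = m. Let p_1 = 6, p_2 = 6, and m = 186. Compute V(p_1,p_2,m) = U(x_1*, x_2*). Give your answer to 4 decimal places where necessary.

V = 10.5

Discretionary income = 186 − 5·6 − 5·6 = 126; x_1* = 5 + 0.5·126/6 = 15.5; x_2* = 5 + 0.5·126/6 = 15.5.
Utility at the optimum: U(15.5, 15.5) = 10.5.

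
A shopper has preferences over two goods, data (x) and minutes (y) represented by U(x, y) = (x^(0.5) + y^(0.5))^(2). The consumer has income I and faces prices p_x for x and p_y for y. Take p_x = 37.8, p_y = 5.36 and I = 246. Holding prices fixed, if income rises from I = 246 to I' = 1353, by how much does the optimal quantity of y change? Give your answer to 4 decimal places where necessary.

Δy* = 180.8811

From the CES first-order condition, (y/x)^(0.5) = p_x/p_y.
Hence y/x = (p_x/p_y)^(1/(0.5)), i.e. raised to the 2 power.
Substitute y = (y/x)·x into the budget: x* = I/(p_x + p_y·(y/x)).
Numerically y/x = 49.734072, so x* = 246/(37.8 + 5.36·49.734072) = 0.8082 and y* = 49.734072·0.8082 = 40.1958.
At I' = 1353: y* = 221.0769. Change: 221.0769 − 40.1958 = 180.8811.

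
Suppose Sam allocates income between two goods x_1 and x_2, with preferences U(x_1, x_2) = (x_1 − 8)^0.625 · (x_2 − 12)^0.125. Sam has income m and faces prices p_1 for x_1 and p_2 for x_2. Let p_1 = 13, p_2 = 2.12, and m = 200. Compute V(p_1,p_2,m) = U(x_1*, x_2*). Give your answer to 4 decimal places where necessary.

Discretionary income = 200 − 8·13 − 12·2.12 = 70.56; x_1* = 8 + 5/6·70.56/13 = 12.5231; x_2* = 12 + 1/6·70.56/2.12 = 17.5472.
Utility at the optimum: U(12.5231, 17.5472) = 3.1817.

V = 3.1817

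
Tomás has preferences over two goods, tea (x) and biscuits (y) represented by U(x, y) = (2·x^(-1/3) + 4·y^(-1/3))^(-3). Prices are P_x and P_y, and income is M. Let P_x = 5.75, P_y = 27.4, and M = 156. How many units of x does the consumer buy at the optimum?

x* = 7.7853

MU_x ∝ 2·x^(-4/3), MU_y ∝ 4·y^(-4/3), so MRS = (1/2)·(y/x)^(4/3) = P_x/P_y.
Hence y/x = (2·P_x/P_y)^(1/(4/3)), i.e. raised to the 0.75 power.
With the ratio pinned down, the budget gives x* = M/(P_x + P_y·(y/x)) and y* = (y/x)·x*.
Numerically y/x = 0.521447, so x* = 156/(5.75 + 27.4·0.521447) = 7.7853.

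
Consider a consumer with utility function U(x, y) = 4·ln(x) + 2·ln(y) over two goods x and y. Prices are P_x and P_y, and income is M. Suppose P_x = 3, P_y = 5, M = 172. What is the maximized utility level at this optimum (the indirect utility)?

At P_x=3, P_y=5, M=172: x* = 2/3·172/3 = 38.2222, y* = 11.4667.
Utility at the optimum: U(38.2222, 11.4667) = 19.4526.

V = 19.4526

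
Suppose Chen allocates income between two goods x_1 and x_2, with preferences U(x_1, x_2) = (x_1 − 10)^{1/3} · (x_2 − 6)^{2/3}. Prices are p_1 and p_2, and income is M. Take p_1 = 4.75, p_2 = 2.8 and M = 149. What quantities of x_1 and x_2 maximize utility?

Discretionary income = 149 − 10·4.75 − 6·2.8 = 84.7; x_1* = 10 + 1/3·84.7/4.75 = 15.9439; x_2* = 6 + 2/3·84.7/2.8 = 26.1667.

x_1* = 15.9439, x_2* = 26.1667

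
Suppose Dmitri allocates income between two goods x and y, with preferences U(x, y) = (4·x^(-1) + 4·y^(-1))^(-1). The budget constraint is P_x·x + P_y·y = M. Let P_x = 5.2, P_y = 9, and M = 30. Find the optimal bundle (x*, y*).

MRS = MU_x/MU_y = (y/x)^(2). Set equal to P_x/P_y.
Hence y/x = (P_x/P_y)^(1/(2)), i.e. raised to the 0.5 power.
Substitute y = (y/x)·x into the budget: x* = M/(P_x + P_y·(y/x)).
Numerically y/x = 0.760117, so x* = 30/(5.2 + 9·0.760117) = 2.4915 and y* = 0.760117·2.4915 = 1.8938.

x* = 2.4915, y* = 1.8938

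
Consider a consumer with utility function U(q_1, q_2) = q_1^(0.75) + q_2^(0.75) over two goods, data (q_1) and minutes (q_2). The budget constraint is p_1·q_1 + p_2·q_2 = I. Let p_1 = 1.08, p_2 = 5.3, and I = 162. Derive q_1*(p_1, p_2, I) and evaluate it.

MRS = MU_q_1/MU_q_2 = (q_2/q_1)^(0.25). Set equal to p_1/p_2.
Hence q_2/q_1 = (p_1/p_2)^(1/(0.25)), i.e. raised to the 4 power.
Substitute q_2 = (q_2/q_1)·q_1 into the budget: q_1* = I/(p_1 + p_2·(q_2/q_1)).
Numerically q_2/q_1 = 0.001724, so q_1* = 162/(1.08 + 5.3·0.001724) = 148.7414.

q_1* = 148.7414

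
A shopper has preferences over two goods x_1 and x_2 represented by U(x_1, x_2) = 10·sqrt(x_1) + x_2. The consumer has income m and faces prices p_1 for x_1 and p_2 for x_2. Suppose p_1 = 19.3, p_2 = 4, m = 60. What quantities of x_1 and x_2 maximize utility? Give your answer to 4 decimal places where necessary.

Utility is quasi-linear in x_2; the FOC for x_1 is 5/√x_1 = p_1/p_2.
Thus x_1* = (5·p_2/p_1)² — independent of m — with the rest of income spent on x_2.
Plugging in: x_1* = (5·4/19.3)² = 1.0739, x_2* = 9.8187.

x_1* = 1.0739, x_2* = 9.8187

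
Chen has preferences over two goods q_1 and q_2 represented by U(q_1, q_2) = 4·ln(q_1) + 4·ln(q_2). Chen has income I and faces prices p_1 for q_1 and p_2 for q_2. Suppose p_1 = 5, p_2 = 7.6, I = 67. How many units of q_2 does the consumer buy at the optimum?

q_2* = 4.4079

Tangency: MRS = q_2/q_1 = p_1/p_2.
Rearranging, p_2·q_2 = p_1·q_1. Substituting into the budget gives p_1·q_1·(1 + 1) = I.
Demand: q_1*(p_1,p_2,I) = 0.5·I/p_1 and q_2* = 0.5·I/p_2.
At p_1=5, p_2=7.6, I=67: q_2* = 0.5·67/7.6 = 4.4079.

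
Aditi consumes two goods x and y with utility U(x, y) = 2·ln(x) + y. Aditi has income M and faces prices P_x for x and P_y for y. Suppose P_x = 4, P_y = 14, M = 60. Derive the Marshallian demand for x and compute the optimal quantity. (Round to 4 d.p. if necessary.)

x* = 7

At the given prices: x* = 2·14/4 = 7.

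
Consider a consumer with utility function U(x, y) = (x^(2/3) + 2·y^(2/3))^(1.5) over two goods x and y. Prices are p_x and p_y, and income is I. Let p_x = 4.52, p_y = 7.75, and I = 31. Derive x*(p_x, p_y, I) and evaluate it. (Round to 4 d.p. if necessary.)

From the CES first-order condition, (1/2)·(y/x)^(1/3) = p_x/p_y.
Hence y/x = (2·p_x/p_y)^(1/(1/3)), i.e. raised to the 3 power.
Substitute y = (y/x)·x into the budget: x* = I/(p_x + p_y·(y/x)).
Numerically y/x = 1.587085, so x* = 31/(4.52 + 7.75·1.587085) = 1.8431.

x* = 1.8431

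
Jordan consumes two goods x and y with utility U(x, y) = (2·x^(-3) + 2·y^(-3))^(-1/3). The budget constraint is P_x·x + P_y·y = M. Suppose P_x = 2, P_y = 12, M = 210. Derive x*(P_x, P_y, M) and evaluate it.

x* = 21.7227

MU_x ∝ 2·x^(-4), MU_y ∝ 2·y^(-4), so MRS = (y/x)^(4) = P_x/P_y.
Solve for the ratio: y/x = [P_x/P_y]^(0.25).
With the ratio pinned down, the budget gives x* = M/(P_x + P_y·(y/x)) and y* = (y/x)·x*.
Numerically y/x = 0.638943, so x* = 210/(2 + 12·0.638943) = 21.7227.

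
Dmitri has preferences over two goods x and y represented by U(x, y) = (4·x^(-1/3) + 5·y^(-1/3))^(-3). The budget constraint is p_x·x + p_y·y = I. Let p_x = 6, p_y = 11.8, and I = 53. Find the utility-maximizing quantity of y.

From the CES first-order condition, (4/5)·(y/x)^(4/3) = p_x/p_y.
Solve for the ratio: y/x = [(5/4)·p_x/p_y]^(0.75).
With the ratio pinned down, the budget gives x* = I/(p_x + p_y·(y/x)) and y* = (y/x)·x*.
Numerically y/x = 0.711843, so x* = 53/(6 + 11.8·0.711843) = 3.6806 and y* = 0.711843·3.6806 = 2.62.

y* = 2.62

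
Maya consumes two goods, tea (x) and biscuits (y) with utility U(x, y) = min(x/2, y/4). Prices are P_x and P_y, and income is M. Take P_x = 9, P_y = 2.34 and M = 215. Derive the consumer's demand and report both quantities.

With perfect complements, no substitution: consume in ratio x:y = 2:4.
Budget: P_x·x + P_y·2·x = M, so (2·P_x + 4·P_y)·x = 2·M.
Demand: x*(P_x,P_y,M) = 2·M/(2·P_x + 4·P_y), y* = 4·M/(2·P_x + 4·P_y).
Here 2·9 + 4·2.34 = 27.36, giving x* = 15.7164 and y* = 31.4327.

x* = 15.7164, y* = 31.4327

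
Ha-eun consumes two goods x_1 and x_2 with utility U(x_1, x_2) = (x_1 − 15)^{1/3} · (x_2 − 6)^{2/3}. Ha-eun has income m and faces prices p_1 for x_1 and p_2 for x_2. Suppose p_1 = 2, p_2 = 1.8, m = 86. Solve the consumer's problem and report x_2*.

Let x_1' = x_1−15, x_2' = x_2−6. MRS = (1/2)·x_2'/x_1' = p_1/p_2.
Substituting into the budget: x_1* = 15 + 1/3·(m − 15·p_1 − 6·p_2)/p_1, and x_2* = 6 + 2/3·(…)/p_2.
Discretionary income = 86 − 15·2 − 6·1.8 = 45.2; x_2* = 6 + 2/3·45.2/1.8 = 22.7407.

x_2* = 22.7407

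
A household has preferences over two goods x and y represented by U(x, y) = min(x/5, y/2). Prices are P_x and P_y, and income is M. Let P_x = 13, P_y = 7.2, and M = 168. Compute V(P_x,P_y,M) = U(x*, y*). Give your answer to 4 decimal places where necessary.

Leontief preferences: the optimum is at the kink where x/5 = y/2, i.e. y = (2/5)·x.
Budget: P_x·x + P_y·(2/5)·x = M, so (5·P_x + 2·P_y)·x = 5·M.
Demand: x*(P_x,P_y,M) = 5·M/(5·P_x + 2·P_y), y* = 2·M/(5·P_x + 2·P_y).
Here 5·13 + 2·7.2 = 79.4, giving x* = 10.5793 and y* = 4.2317.
Utility at the optimum: U(10.5793, 4.2317) = 2.1159.

V = 2.1159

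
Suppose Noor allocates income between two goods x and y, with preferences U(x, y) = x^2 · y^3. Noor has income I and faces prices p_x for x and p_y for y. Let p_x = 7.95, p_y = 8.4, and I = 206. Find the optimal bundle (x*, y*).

MU_x/MU_y = (2·y)/(3·x); tangency sets this equal to p_x/p_y.
So 2·p_y·y = 3·p_x·x; combined with the budget, a share 0.4 of income goes to x.
Demand: x*(p_x,p_y,I) = 0.4·I/p_x and y* = 0.6·I/p_y.
At p_x=7.95, p_y=8.4, I=206: x* = 0.4·206/7.95 = 10.3648, y* = 14.7143.

x* = 10.3648, y* = 14.7143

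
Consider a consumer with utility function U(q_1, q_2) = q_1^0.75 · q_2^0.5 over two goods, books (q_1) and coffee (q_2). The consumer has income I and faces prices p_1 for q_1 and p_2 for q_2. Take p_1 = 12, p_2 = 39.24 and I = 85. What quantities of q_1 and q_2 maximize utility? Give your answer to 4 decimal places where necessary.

The MRS is (3/2)·q_2/q_1. Set MRS = p_1/p_2.
Rearranging, p_2·q_2 = (2/3)·p_1·q_1. Substituting into the budget gives p_1·q_1·(1 + (2/3)) = I.
Demand: q_1*(p_1,p_2,I) = 0.6·I/p_1 and q_2* = 0.4·I/p_2.
At p_1=12, p_2=39.24, I=85: q_1* = 0.6·85/12 = 4.25, q_2* = 0.8665.

q_1* = 4.25, q_2* = 0.8665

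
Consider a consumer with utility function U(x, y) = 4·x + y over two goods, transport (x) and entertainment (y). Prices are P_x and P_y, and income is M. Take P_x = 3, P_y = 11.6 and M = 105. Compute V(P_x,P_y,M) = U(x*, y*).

V = 140

Perfect substitutes: compare marginal utility per dollar. 4/P_x vs 1/P_y → 1.3333 vs 0.0862.
x gives more utility per dollar, so spend all income on x: x* = M/P_x, y* = 0.
Numerically: x* = 35, y* = 0.
Utility at the optimum: U(35, 0) = 140.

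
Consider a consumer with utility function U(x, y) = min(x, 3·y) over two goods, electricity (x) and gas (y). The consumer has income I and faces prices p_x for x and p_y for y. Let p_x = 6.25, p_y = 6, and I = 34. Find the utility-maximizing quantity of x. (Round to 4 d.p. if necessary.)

Here 3·6.25 + 6 = 24.75, giving x* = 4.1212.

x* = 4.1212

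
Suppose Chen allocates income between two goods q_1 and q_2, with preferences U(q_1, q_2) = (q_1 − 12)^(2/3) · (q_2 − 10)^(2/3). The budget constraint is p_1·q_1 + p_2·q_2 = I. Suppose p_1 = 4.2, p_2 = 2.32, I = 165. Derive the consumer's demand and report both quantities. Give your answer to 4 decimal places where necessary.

MRS = (q_2−10)/(q_1−12). Tangency with p_1/p_2 gives q_2−10 = (p_1/p_2)·(q_1−12).
After buying the subsistence bundle (12, 10), a share 0.5 of the remaining income goes to q_1: q_1* = 12 + 0.5·(I − 12p_1 − 10p_2)/p_1.
Discretionary income = 165 − 12·4.2 − 10·2.32 = 91.4; q_1* = 12 + 0.5·91.4/4.2 = 22.881; q_2* = 10 + 0.5·91.4/2.32 = 29.6983.

q_1* = 22.881, q_2* = 29.6983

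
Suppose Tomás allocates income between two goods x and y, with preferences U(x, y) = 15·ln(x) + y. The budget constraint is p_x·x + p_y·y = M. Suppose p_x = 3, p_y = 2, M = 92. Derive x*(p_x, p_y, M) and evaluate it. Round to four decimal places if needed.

x* = 10

Set MRS = p_x/p_y: (15/x)/1 = p_x/p_y.
So x*(p_x,p_y) = 15·p_y/p_x, independent of income; and y* = (M − 15·p_y)/p_y.
At the given prices: x* = 15·2/3 = 10.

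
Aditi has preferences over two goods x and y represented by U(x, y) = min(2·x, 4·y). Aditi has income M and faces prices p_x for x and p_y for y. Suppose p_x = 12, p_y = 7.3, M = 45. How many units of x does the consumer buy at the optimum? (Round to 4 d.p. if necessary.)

x* = 2.8754

Leontief preferences: the optimum is at the kink where x/4 = y/2, i.e. y = (1/2)·x.
Budget: p_x·x + p_y·(1/2)·x = M, so (4·p_x + 2·p_y)·x = 4·M.
Demand: x*(p_x,p_y,M) = 4·M/(4·p_x + 2·p_y), y* = 2·M/(4·p_x + 2·p_y).
Here 4·12 + 2·7.3 = 62.6, giving x* = 2.8754.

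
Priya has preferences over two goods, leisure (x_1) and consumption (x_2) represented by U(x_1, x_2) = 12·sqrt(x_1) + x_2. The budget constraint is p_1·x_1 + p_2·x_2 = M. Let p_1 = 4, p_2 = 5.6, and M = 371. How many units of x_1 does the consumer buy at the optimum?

x_1* = 70.56

Set MRS = p_1/p_2: 6·x_1^(−1/2) = p_1/p_2.
Thus x_1* = (6·p_2/p_1)² — independent of M — with the rest of income spent on x_2.
Plugging in: x_1* = (6·5.6/4)² = 70.56.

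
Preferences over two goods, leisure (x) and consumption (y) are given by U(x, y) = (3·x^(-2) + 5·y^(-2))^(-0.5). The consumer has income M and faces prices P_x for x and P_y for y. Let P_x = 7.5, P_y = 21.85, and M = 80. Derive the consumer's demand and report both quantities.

From the CES first-order condition, (3/5)·(y/x)^(3) = P_x/P_y.
Hence y/x = ((5/3)·P_x/P_y)^(1/(3)), i.e. raised to the 1/3 power.
With the ratio pinned down, the budget gives x* = M/(P_x + P_y·(y/x)) and y* = (y/x)·x*.
Numerically y/x = 0.830143, so x* = 80/(7.5 + 21.85·0.830143) = 3.1203 and y* = 0.830143·3.1203 = 2.5903.

x* = 3.1203, y* = 2.5903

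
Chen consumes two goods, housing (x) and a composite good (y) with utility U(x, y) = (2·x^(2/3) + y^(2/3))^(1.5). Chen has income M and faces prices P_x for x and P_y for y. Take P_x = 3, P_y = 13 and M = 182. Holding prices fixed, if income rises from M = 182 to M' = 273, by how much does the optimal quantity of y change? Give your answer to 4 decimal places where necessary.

Substitute y = (y/x)·x into the budget: x* = M/(P_x + P_y·(y/x)).
Numerically y/x = 0.001536, so x* = 182/(3 + 13·0.001536) = 60.2655 and y* = 0.001536·60.2655 = 0.0926.
At M' = 273: y* = 0.1389. Change: 0.1389 − 0.0926 = 0.0463.

Δy* = 0.0463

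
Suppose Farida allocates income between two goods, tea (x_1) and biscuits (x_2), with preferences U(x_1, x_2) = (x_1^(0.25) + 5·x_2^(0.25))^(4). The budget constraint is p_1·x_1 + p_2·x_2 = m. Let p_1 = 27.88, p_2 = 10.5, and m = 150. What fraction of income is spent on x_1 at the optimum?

From the CES first-order condition, (1/5)·(x_2/x_1)^(0.75) = p_1/p_2.
Hence x_2/x_1 = (5·p_1/p_2)^(1/(0.75)), i.e. raised to the 4/3 power.
With the ratio pinned down, the budget gives x_1* = m/(p_1 + p_2·(x_2/x_1)) and x_2* = (x_2/x_1)·x_1*.
Numerically x_2/x_1 = 31.436291, so x_1* = 150/(27.88 + 10.5·31.436291) = 0.419 and x_2* = 31.436291·0.419 = 13.1731.
Expenditure on x_1: 27.88·0.419 = 11.6828; share = 0.0779.

share on x_1 = 0.0779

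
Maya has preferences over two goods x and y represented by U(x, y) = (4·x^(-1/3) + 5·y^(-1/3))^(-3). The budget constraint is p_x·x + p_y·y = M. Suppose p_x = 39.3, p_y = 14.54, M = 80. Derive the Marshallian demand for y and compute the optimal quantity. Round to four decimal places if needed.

y* = 2.6394

MRS = MU_x/MU_y = (4/5)·(y/x)^(4/3). Set equal to p_x/p_y.
Hence y/x = ((5/4)·p_x/p_y)^(1/(4/3)), i.e. raised to the 0.75 power.
Substitute y = (y/x)·x into the budget: x* = M/(p_x + p_y·(y/x)).
Numerically y/x = 2.492032, so x* = 80/(39.3 + 14.54·2.492032) = 1.0591 and y* = 2.492032·1.0591 = 2.6394.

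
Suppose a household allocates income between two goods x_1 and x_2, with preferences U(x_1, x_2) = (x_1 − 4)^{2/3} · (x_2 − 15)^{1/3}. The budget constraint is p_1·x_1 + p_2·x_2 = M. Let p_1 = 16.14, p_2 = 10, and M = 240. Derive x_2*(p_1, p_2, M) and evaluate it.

This is Cobb-Douglas in (x_1−4, x_2−15): tangency gives 2/3·p_2·(x_2−15) = 1/3·p_1·(x_1−4).
After buying the subsistence bundle (4, 15), a share 2/3 of the remaining income goes to x_1: x_1* = 4 + 2/3·(M − 4p_1 − 15p_2)/p_1.
Discretionary income = 240 − 4·16.14 − 15·10 = 25.44; x_2* = 15 + 1/3·25.44/10 = 15.848.

x_2* = 15.848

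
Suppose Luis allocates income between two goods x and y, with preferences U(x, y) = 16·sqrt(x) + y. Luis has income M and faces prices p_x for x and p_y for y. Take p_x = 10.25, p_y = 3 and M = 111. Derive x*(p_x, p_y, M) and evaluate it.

x* = 5.4825

Utility is quasi-linear in y; the FOC for x is 8/√x = p_x/p_y.
Thus x* = (8·p_y/p_x)² — independent of M — with the rest of income spent on y.
Plugging in: x* = (8·3/10.25)² = 5.4825.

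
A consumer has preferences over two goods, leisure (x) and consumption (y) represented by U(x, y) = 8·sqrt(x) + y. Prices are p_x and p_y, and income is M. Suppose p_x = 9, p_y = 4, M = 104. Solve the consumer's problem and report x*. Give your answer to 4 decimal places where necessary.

Plugging in: x* = (4·4/9)² = 3.1605.

x* = 3.1605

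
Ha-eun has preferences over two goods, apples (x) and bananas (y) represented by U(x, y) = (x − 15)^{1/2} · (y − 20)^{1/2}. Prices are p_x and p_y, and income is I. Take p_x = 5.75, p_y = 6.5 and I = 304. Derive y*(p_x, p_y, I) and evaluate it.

Let x' = x−15, y' = y−20. MRS = y'/x' = p_x/p_y.
After buying the subsistence bundle (15, 20), a share 0.5 of the remaining income goes to x: x* = 15 + 0.5·(I − 15p_x − 20p_y)/p_x.
Discretionary income = 304 − 15·5.75 − 20·6.5 = 87.75; y* = 20 + 0.5·87.75/6.5 = 26.75.

y* = 26.75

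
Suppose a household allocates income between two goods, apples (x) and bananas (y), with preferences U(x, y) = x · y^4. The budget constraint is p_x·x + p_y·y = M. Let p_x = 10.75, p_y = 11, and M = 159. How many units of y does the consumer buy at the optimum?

Tangency: MRS = (1/4)·y/x = p_x/p_y.
Rearranging, p_y·y = 4·p_x·x. Substituting into the budget gives p_x·x·(1 + 4) = M.
Demand: x*(p_x,p_y,M) = 0.2·M/p_x and y* = 0.8·M/p_y.
At p_x=10.75, p_y=11, M=159: y* = 0.8·159/11 = 11.5636.

y* = 11.5636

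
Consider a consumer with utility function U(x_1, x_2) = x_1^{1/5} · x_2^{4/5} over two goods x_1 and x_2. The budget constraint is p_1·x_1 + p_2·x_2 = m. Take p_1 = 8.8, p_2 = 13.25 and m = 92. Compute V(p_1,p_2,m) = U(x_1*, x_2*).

At p_1=8.8, p_2=13.25, m=92: x_1* = 0.2·92/8.8 = 2.0909, x_2* = 5.5547.
Utility at the optimum: U(2.0909, 5.5547) = 4.5687.

V = 4.5687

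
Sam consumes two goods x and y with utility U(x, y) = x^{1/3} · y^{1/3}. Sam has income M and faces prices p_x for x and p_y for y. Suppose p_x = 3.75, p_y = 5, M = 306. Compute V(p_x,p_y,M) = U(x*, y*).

MU_x/MU_y = (1/3·y)/(1/3·x); tangency sets this equal to p_x/p_y.
Rearranging, p_y·y = p_x·x. Substituting into the budget gives p_x·x·(1 + 1) = M.
Demand: x*(p_x,p_y,M) = 0.5·M/p_x and y* = 0.5·M/p_y.
At p_x=3.75, p_y=5, M=306: x* = 0.5·306/3.75 = 40.8, y* = 30.6.
Utility at the optimum: U(40.8, 30.6) = 10.7678.

V = 10.7678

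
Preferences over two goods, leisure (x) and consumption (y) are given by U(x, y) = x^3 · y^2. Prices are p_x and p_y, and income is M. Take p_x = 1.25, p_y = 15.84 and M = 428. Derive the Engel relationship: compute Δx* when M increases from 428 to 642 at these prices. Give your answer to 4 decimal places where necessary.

Tangency: MRS = (3/2)·y/x = p_x/p_y.
So 3·p_y·y = 2·p_x·x; combined with the budget, a share 0.6 of income goes to x.
Demand: x*(p_x,p_y,M) = 0.6·M/p_x and y* = 0.4·M/p_y.
At p_x=1.25, p_y=15.84, M=428: x* = 0.6·428/1.25 = 205.44.
At M' = 642: x* = 308.16. Change: 308.16 − 205.44 = 102.72.

Δx* = 102.72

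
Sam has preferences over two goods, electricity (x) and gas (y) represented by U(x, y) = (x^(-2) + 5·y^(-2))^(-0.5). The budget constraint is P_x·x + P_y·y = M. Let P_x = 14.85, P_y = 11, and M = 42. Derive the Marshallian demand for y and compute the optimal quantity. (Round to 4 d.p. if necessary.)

From the CES first-order condition, (1/5)·(y/x)^(3) = P_x/P_y.
Hence y/x = (5·P_x/P_y)^(1/(3)), i.e. raised to the 1/3 power.
Substitute y = (y/x)·x into the budget: x* = M/(P_x + P_y·(y/x)).
Numerically y/x = 1.889882, so x* = 42/(14.85 + 11·1.889882) = 1.1785 and y* = 1.889882·1.1785 = 2.2272.

y* = 2.2272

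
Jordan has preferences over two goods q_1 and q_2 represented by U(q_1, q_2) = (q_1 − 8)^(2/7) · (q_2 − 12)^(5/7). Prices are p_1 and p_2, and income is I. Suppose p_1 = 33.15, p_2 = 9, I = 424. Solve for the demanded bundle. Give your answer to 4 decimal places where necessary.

This is Cobb-Douglas in (q_1−8, q_2−12): tangency gives 2/7·p_2·(q_2−12) = 5/7·p_1·(q_1−8).
Substituting into the budget: q_1* = 8 + 2/7·(I − 8·p_1 − 12·p_2)/p_1, and q_2* = 12 + 5/7·(…)/p_2.
Discretionary income = 424 − 8·33.15 − 12·9 = 50.8; q_1* = 8 + 2/7·50.8/33.15 = 8.4378; q_2* = 12 + 5/7·50.8/9 = 16.0317.

q_1* = 8.4378, q_2* = 16.0317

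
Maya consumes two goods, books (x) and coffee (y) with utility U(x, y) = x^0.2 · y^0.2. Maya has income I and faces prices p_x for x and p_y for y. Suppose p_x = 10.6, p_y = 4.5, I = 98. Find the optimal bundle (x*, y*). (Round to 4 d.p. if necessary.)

Demand: x*(p_x,p_y,I) = 0.5·I/p_x and y* = 0.5·I/p_y.
At p_x=10.6, p_y=4.5, I=98: x* = 0.5·98/10.6 = 4.6226, y* = 10.8889.

x* = 4.6226, y* = 10.8889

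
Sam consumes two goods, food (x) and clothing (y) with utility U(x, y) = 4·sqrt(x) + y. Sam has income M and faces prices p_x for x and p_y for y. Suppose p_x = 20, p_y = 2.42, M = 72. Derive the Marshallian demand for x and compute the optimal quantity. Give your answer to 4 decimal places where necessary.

MU_x = 2/√x, MU_y = 1. Tangency: 2/√x = p_x/p_y.
Thus x* = (2·p_y/p_x)² — independent of M — with the rest of income spent on y.
Plugging in: x* = (2·2.42/20)² = 0.0586.

x* = 0.0586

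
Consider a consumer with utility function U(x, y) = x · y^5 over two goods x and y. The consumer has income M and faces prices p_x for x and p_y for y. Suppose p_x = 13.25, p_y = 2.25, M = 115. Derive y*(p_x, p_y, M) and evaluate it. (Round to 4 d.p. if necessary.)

y* = 42.5926

At p_x=13.25, p_y=2.25, M=115: y* = 5/6·115/2.25 = 42.5926.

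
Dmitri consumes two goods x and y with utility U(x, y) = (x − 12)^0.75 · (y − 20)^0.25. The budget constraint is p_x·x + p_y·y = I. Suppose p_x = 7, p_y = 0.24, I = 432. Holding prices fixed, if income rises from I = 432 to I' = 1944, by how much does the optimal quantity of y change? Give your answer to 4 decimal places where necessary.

Δy* = 1575

Let x' = x−12, y' = y−20. MRS = 3·y'/x' = p_x/p_y.
Substituting into the budget: x* = 12 + 0.75·(I − 12·p_x − 20·p_y)/p_x, and y* = 20 + 0.25·(…)/p_y.
Discretionary income = 432 − 12·7 − 20·0.24 = 343.2; y* = 20 + 0.25·343.2/0.24 = 377.5.
At I' = 1944: y* = 1952.5. Change: 1952.5 − 377.5 = 1575.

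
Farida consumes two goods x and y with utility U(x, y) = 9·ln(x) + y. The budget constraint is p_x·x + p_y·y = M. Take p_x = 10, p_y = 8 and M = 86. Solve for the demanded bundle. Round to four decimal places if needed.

So x*(p_x,p_y) = 9·p_y/p_x, independent of income; and y* = (M − 9·p_y)/p_y.
At the given prices: x* = 9·8/10 = 7.2, and y* = 1.75.

x* = 7.2, y* = 1.75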